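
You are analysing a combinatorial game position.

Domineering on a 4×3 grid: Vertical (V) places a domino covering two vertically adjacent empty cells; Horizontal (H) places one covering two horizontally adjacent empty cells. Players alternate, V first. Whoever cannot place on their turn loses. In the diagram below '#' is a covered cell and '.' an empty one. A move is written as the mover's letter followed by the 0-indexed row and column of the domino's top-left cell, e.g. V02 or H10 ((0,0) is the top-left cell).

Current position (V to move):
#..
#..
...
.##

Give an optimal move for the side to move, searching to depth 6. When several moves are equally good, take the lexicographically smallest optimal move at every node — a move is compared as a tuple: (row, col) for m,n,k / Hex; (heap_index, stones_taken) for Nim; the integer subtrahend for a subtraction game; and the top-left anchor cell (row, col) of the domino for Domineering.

[#../#../.../.##] V move#1: V01:+1/##./##./.../.##*, V02:+1/#.#/#.#/.../.##, V11:+1/#../##./.#./.##, V12:+1/#../#.#/..#/.##, V20:-1/#../#../#../###
[##./##./.../.##] H move#2: H20:-1/##./##./##./.##*, H21:-1/##./##./.##/.##
[##./##./##./.##] V move#3: V02:+1/###/###/##./.##*, V12:+1/##./###/###/.##
[###/###/##./.##] end (terminal -1, H#4); searched #../#../.../.## to 6

V's best at [#../#../.../.##]: V01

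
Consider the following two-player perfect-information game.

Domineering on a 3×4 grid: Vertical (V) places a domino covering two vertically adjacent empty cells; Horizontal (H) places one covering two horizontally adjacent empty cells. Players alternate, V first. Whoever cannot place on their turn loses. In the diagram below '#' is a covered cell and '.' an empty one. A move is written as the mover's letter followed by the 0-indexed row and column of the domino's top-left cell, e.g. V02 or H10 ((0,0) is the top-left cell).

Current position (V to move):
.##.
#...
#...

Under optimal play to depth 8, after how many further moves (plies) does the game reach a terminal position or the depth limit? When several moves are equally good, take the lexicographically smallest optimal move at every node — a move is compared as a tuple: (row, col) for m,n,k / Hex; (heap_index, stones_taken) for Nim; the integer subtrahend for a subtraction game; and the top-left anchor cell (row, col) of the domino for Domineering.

p1 V@[.##./#.../#...]: V03[.###/#..#/#...]-1 V11[.##./##../##..]-1 V12[.##./#.#./#.#.]+1* V13[.##./#..#/#..#]-1
p2 H@[.##./#.#./#.#.] terminal -1; root [.##./#.../#...] d8

PV length from [.##./#.../#...]: 1 ply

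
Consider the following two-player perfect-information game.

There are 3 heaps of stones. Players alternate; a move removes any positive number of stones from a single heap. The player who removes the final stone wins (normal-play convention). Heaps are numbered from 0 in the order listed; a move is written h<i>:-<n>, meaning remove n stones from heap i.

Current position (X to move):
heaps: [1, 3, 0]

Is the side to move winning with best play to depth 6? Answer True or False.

ply 1, X at (1,3,0) | h0:-1=-1→(0,3,0); h1:-1=-1→(1,2,0); h1:-2=+1→(1,1,0)*; h1:-3=-1→(1,0,0)
ply 2, O at (1,1,0) | h0:-1=-1→(0,1,0)*; h1:-1=-1→(1,0,0)
ply 3, X at (0,1,0) | h1:-1=+1→(0,0,0)*
ply 4: (0,0,0) is terminal -1 (O); from (1,3,0) depth 6

X winning at [(1,3,0)]: True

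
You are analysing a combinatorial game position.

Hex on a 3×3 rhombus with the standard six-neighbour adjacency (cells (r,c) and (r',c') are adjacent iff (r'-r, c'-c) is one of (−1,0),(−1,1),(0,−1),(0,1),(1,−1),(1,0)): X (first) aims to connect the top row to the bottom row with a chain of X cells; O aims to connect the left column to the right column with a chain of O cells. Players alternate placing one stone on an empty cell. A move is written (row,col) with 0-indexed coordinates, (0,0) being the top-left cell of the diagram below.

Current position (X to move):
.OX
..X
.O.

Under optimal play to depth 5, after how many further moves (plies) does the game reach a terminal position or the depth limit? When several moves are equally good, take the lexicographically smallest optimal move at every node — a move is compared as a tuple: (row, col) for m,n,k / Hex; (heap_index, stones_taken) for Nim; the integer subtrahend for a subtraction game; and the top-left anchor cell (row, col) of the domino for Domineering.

PV length from [.OX/..X/.O.]: 5 plies

ply 1, X at .OX/..X/.O. | (0,0)=+1→XOX/..X/.O.*; (1,0)=+1→.OX/X.X/.O.; (1,1)=+1→.OX/.XX/.O.; (2,0)=+1→.OX/..X/XO.; (2,2)=+1→.OX/..X/.OX
ply 2, O at XOX/..X/.O. | (1,0)=-1→XOX/O.X/.O.*; (1,1)=-1→XOX/.OX/.O.; (2,0)=-1→XOX/..X/OO.; (2,2)=-1→XOX/..X/.OO
ply 3, X at XOX/O.X/.O. | (1,1)=+1→XOX/OXX/.O.*; (2,0)=+1→XOX/O.X/XO.; (2,2)=+1→XOX/O.X/.OX
ply 4, O at XOX/OXX/.O. | (2,0)=-1→XOX/OXX/OO.*; (2,2)=-1→XOX/OXX/.OO
ply 5, X at XOX/OXX/OO. | (2,2)=+1→XOX/OXX/OOX*
ply 6: XOX/OXX/OOX is terminal -1 (O); from .OX/..X/.O. depth 5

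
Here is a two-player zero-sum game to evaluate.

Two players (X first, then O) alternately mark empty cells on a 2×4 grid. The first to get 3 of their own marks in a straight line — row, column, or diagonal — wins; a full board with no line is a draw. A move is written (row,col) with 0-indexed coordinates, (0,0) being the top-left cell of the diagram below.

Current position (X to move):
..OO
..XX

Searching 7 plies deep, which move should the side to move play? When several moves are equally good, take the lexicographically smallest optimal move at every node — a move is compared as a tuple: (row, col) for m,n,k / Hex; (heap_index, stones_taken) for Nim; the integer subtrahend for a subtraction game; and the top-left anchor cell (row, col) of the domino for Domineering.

X's best at [..OO/..XX]: (1,1)

p1 X@[..OO/..XX]: (0,0)[X.OO/..XX]-1 (0,1)[.XOO/..XX]+0 (1,0)[..OO/X.XX]-1 (1,1)[..OO/.XXX]+1*
p2 O@[..OO/.XXX] terminal -1; root [..OO/..XX] d7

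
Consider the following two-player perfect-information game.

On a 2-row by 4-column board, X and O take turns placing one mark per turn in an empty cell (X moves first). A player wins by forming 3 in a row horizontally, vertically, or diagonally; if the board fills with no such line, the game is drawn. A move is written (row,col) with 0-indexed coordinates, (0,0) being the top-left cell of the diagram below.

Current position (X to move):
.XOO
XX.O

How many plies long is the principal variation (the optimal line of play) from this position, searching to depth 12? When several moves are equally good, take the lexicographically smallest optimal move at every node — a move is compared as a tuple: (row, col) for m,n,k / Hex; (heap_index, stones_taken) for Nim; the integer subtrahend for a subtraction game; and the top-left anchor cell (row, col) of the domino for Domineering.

[.XOO/XX.O] X move#1: (0,0):+0/XXOO/XX.O, (1,2):+1/.XOO/XXXO*
[.XOO/XXXO] end (terminal -1, O#2); searched .XOO/XX.O to 12

PV length from [.XOO/XX.O]: 1 ply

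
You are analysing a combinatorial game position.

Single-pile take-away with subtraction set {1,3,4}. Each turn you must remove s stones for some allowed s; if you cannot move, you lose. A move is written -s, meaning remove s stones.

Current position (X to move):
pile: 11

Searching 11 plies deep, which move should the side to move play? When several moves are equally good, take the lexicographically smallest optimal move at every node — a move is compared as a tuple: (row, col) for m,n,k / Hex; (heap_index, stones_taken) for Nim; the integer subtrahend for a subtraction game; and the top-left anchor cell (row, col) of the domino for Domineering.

X's best at [11]: -4

p1 X@[11]: -1[10]-1 -3[8]-1 -4[7]+1*
p2 O@[7]: -1[6]-1* -3[4]-1 -4[3]-1
p3 X@[6]: -1[5]-1 -3[3]-1 -4[2]+1*
p4 O@[2]: -1[1]-1*
p5 X@[1]: -1[0]+1*
p6 O@[0] terminal -1; root [11] d11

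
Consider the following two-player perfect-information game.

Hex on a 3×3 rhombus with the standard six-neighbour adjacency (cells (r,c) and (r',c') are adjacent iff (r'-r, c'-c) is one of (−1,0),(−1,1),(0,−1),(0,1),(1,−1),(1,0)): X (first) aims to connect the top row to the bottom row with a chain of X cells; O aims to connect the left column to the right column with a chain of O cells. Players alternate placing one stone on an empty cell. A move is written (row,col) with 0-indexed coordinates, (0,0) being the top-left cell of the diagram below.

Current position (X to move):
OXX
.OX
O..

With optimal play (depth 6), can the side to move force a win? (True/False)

X winning at [OXX/.OX/O..]: True

p1 X@[OXX/.OX/O..]: (1,0)[OXX/XOX/O..]+1* (2,1)[OXX/.OX/OX.]+1 (2,2)[OXX/.OX/O.X]+1
p2 O@[OXX/XOX/O..]: (2,1)[OXX/XOX/OO.]-1* (2,2)[OXX/XOX/O.O]-1
p3 X@[OXX/XOX/OO.]: (2,2)[OXX/XOX/OOX]+1*
p4 O@[OXX/XOX/OOX] terminal -1; root [OXX/.OX/O..] d6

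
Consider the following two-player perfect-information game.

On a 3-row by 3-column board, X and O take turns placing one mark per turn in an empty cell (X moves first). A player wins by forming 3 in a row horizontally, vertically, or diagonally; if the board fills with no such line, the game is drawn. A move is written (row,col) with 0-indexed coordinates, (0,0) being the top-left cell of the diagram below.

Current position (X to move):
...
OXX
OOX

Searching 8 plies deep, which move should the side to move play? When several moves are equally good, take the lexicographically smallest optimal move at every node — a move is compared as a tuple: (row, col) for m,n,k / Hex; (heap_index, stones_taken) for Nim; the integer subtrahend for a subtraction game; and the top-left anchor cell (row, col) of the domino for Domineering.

[.../OXX/OOX] X move#1: (0,0):+1/X../OXX/OOX*, (0,1):-1/.X./OXX/OOX, (0,2):+1/..X/OXX/OOX
[X../OXX/OOX] end (terminal -1, O#2); searched .../OXX/OOX to 8

X's best at [.../OXX/OOX]: (0,0)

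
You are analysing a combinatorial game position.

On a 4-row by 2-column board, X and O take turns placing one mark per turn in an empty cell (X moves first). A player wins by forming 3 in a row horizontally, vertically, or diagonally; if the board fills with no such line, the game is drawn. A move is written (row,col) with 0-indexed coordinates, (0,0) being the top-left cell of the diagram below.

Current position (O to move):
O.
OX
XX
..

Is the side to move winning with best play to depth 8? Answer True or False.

ply 1, O at O./OX/XX/.. | (0,1)=-1→OO/OX/XX/..*; (3,0)=-1→O./OX/XX/O.; (3,1)=-1→O./OX/XX/.O
ply 2, X at OO/OX/XX/.. | (3,0)=+0→OO/OX/XX/X.; (3,1)=+1→OO/OX/XX/.X*
ply 3: OO/OX/XX/.X is terminal -1 (O); from O./OX/XX/.. depth 8

O winning at [O./OX/XX/..]: False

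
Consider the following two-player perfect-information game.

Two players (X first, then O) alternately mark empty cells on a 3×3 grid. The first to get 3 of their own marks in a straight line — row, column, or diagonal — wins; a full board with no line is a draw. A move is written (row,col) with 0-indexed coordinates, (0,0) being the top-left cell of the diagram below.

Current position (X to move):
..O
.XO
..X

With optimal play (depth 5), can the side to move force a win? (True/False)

p1 X@[..O/.XO/..X]: (0,0)[X.O/.XO/..X]+1* (0,1)[.XO/.XO/..X]+1 (1,0)[..O/XXO/..X]+0 (2,0)[..O/.XO/X.X]+1 (2,1)[..O/.XO/.XX]+1
p2 O@[X.O/.XO/..X] terminal -1; root [..O/.XO/..X] d5

X winning at [..O/.XO/..X]: True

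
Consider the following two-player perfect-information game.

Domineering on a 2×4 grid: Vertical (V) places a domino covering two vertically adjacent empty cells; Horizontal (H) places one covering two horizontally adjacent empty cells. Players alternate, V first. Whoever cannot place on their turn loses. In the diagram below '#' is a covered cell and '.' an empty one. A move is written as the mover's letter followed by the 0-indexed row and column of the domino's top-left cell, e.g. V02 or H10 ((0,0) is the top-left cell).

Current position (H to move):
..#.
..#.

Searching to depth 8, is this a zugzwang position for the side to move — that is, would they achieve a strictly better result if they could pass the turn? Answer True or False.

p1 H@[..#./..#.]: H00[###./..#.]+1* H10[..#./###.]+1
p2 V@[###./..#.]: V03[####/..##]-1*
p3 H@[####/..##]: H10[####/####]+1*
p4 V@[####/####] terminal -1; root [..#./..#.] d8
suppose H passes — search the same position with V to move:
pass> p1 V@[..#./..#.]: V00[#.#./#.#.]+1* V01[.##./.##.]+1 V03[..##/..##]-1
pass> p2 H@[#.#./#.#.] terminal -1; root [..#./..#.] d8
for H: play +1, pass -1

zugzwang(..#./..#., H) = False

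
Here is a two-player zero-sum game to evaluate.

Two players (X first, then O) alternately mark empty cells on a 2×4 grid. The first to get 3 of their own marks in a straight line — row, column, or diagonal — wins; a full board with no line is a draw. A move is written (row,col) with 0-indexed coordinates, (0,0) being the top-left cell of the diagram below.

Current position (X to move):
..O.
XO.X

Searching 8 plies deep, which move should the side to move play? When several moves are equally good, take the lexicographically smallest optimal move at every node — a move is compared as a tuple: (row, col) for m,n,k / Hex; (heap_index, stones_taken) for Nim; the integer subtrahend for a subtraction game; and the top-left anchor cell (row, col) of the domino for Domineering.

X's best at [..O./XO.X]: (0,0)

p1 X@[..O./XO.X]: (0,0)[X.O./XO.X]+0* (0,1)[.XO./XO.X]+0 (0,3)[..OX/XO.X]+0 (1,2)[..O./XOXX]-1
p2 O@[X.O./XO.X]: (0,1)[XOO./XO.X]+0* (0,3)[X.OO/XO.X]+0 (1,2)[X.O./XOOX]+0
p3 X@[XOO./XO.X]: (0,3)[XOOX/XO.X]+0* (1,2)[XOO./XOXX]-1
p4 O@[XOOX/XO.X]: (1,2)[XOOX/XOOX]+0*
p5 X@[XOOX/XOOX] terminal +0; root [..O./XO.X] d8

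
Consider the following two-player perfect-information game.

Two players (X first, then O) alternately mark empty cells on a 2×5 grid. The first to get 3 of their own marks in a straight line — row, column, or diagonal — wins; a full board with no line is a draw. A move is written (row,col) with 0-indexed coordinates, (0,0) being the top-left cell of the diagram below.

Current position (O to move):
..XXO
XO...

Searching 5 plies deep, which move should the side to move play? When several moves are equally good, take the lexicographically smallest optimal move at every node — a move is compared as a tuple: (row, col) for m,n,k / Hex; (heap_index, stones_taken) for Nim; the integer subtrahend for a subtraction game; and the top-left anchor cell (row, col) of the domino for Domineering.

O's best at [..XXO/XO...]: (0,1)

[..XXO/XO...] O move#1: (0,0):-1/O.XXO/XO..., (0,1):+0/.OXXO/XO...*, (1,2):-1/..XXO/XOO.., (1,3):-1/..XXO/XO.O., (1,4):-1/..XXO/XO..O
[.OXXO/XO...] X move#2: (0,0):+0/XOXXO/XO...*, (1,2):+0/.OXXO/XOX.., (1,3):+0/.OXXO/XO.X., (1,4):+0/.OXXO/XO..X
[XOXXO/XO...] O move#3: (1,2):+0/XOXXO/XOO..*, (1,3):+0/XOXXO/XO.O., (1,4):+0/XOXXO/XO..O
[XOXXO/XOO..] X move#4: (1,3):+0/XOXXO/XOOX.*, (1,4):-1/XOXXO/XOO.X
[XOXXO/XOOX.] O move#5: (1,4):+0/XOXXO/XOOXO*
[XOXXO/XOOXO] end (terminal +0, X#6); searched ..XXO/XO... to 5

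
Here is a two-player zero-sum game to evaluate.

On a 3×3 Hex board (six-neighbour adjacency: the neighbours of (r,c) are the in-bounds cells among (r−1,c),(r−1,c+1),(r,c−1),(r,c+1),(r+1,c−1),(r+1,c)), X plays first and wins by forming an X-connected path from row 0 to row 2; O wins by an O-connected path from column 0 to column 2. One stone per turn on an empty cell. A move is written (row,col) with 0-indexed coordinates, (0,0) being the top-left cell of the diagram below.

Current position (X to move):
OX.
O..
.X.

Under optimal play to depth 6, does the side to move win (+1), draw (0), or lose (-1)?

value(OX./O../.X., X) = +1

ply 1, X at OX./O../.X. | (0,2)=+1→OXX/O../.X.*; (1,1)=+1→OX./OX./.X.; (1,2)=+1→OX./O.X/.X.; (2,0)=-1→OX./O../XX.; (2,2)=-1→OX./O../.XX
ply 2, O at OXX/O../.X. | (1,1)=-1→OXX/OO./.X.*; (1,2)=-1→OXX/O.O/.X.; (2,0)=-1→OXX/O../OX.; (2,2)=-1→OXX/O../.XO
ply 3, X at OXX/OO./.X. | (1,2)=+1→OXX/OOX/.X.*; (2,0)=-1→OXX/OO./XX.; (2,2)=-1→OXX/OO./.XX
ply 4: OXX/OOX/.X. is terminal -1 (O); from OX./O../.X. depth 6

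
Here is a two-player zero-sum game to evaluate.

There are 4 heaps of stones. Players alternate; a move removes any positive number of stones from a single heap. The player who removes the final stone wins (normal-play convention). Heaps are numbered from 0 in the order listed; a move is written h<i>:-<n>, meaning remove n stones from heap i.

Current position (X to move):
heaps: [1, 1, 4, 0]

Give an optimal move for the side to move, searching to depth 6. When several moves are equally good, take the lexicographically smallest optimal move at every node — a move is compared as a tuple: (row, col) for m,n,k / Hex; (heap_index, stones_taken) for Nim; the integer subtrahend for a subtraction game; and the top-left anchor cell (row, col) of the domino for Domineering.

ply 1, X at (1,1,4,0) | h0:-1=-1→(0,1,4,0); h1:-1=-1→(1,0,4,0); h2:-1=-1→(1,1,3,0); h2:-2=-1→(1,1,2,0); h2:-3=-1→(1,1,1,0); h2:-4=+1→(1,1,0,0)*
ply 2, O at (1,1,0,0) | h0:-1=-1→(0,1,0,0)*; h1:-1=-1→(1,0,0,0)
ply 3, X at (0,1,0,0) | h1:-1=+1→(0,0,0,0)*
ply 4: (0,0,0,0) is terminal -1 (O); from (1,1,4,0) depth 6

X's best at [(1,1,4,0)]: h2:-4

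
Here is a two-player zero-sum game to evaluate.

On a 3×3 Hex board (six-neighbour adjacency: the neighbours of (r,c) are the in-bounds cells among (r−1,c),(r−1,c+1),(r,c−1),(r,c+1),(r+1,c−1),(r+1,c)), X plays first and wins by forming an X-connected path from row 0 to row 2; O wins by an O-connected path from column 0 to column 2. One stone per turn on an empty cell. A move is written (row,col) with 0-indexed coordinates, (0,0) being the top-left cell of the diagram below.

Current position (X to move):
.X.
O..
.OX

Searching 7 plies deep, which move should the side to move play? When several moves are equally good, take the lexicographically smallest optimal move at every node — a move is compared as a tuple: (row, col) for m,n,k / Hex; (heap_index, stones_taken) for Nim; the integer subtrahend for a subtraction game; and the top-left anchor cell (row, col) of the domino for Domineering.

X's best at [.X./O../.OX]: (1,1)

[.X./O../.OX] X move#1: (0,0):-1/XX./O../.OX, (0,2):-1/.XX/O../.OX, (1,1):+1/.X./OX./.OX*, (1,2):+1/.X./O.X/.OX, (2,0):-1/.X./O../XOX
[.X./OX./.OX] O move#2: (0,0):-1/OX./OX./.OX*, (0,2):-1/.XO/OX./.OX, (1,2):-1/.X./OXO/.OX, (2,0):-1/.X./OX./OOX
[OX./OX./.OX] X move#3: (0,2):+1/OXX/OX./.OX*, (1,2):+1/OX./OXX/.OX, (2,0):+1/OX./OX./XOX
[OXX/OX./.OX] O move#4: (1,2):-1/OXX/OXO/.OX*, (2,0):-1/OXX/OX./OOX
[OXX/OXO/.OX] X move#5: (2,0):+1/OXX/OXO/XOX*
[OXX/OXO/XOX] end (terminal -1, O#6); searched .X./O../.OX to 7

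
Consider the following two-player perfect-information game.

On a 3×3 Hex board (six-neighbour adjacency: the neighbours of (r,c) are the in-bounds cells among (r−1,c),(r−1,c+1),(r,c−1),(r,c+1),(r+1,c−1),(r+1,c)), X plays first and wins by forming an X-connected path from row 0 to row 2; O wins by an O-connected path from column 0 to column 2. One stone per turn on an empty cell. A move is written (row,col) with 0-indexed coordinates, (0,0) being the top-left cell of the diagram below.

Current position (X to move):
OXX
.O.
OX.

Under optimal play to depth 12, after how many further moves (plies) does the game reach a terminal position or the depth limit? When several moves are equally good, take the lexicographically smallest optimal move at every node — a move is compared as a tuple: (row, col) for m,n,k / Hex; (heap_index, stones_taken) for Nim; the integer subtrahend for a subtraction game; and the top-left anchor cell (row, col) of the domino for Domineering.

PV length from [OXX/.O./OX.]: 1 ply

[OXX/.O./OX.] X move#1: (1,0):-1/OXX/XO./OX., (1,2):+1/OXX/.OX/OX.*, (2,2):-1/OXX/.O./OXX
[OXX/.OX/OX.] end (terminal -1, O#2); searched OXX/.O./OX. to 12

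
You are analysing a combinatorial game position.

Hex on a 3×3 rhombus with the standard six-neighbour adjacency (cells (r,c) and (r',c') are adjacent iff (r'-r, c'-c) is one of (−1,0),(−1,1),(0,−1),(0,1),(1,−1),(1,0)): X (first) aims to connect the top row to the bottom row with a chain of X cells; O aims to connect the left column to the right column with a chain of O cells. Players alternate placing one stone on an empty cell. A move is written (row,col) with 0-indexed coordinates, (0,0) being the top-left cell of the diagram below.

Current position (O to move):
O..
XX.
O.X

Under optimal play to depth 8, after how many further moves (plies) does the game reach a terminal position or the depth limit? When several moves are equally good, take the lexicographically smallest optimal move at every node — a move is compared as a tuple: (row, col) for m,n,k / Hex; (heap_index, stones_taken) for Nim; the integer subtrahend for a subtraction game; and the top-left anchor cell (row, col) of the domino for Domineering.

PV length from [O../XX./O.X]: 4 plies

ply 1, O at O../XX./O.X | (0,1)=-1→OO./XX./O.X*; (0,2)=-1→O.O/XX./O.X; (1,2)=-1→O../XXO/O.X; (2,1)=-1→O../XX./OOX
ply 2, X at OO./XX./O.X | (0,2)=+1→OOX/XX./O.X*; (1,2)=-1→OO./XXX/O.X; (2,1)=-1→OO./XX./OXX
ply 3, O at OOX/XX./O.X | (1,2)=-1→OOX/XXO/O.X*; (2,1)=-1→OOX/XX./OOX
ply 4, X at OOX/XXO/O.X | (2,1)=+1→OOX/XXO/OXX*
ply 5: OOX/XXO/OXX is terminal -1 (O); from O../XX./O.X depth 8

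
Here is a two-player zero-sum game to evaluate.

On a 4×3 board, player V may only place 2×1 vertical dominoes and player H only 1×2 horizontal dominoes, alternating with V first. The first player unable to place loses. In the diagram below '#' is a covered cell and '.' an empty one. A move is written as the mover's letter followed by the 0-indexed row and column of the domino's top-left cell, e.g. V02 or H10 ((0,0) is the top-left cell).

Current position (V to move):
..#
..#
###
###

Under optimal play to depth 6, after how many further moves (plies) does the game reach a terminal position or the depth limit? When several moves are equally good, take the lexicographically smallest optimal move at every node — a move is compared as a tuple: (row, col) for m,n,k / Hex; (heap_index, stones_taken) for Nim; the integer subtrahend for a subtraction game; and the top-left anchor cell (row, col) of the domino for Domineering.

[..#/..#/###/###] V move#1: V00:+1/#.#/#.#/###/###*, V01:+1/.##/.##/###/###
[#.#/#.#/###/###] end (terminal -1, H#2); searched ..#/..#/###/### to 6

PV length from [..#/..#/###/###]: 1 ply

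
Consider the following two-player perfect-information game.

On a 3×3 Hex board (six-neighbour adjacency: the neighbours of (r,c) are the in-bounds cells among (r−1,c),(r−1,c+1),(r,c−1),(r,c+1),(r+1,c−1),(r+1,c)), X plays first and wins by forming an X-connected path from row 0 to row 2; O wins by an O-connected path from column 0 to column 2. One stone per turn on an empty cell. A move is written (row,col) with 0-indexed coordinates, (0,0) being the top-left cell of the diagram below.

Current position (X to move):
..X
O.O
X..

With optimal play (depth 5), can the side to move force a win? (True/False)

p1 X@[..X/O.O/X..]: (0,0)[X.X/O.O/X..]-1 (0,1)[.XX/O.O/X..]-1 (1,1)[..X/OXO/X..]+1* (2,1)[..X/O.O/XX.]-1 (2,2)[..X/O.O/X.X]-1
p2 O@[..X/OXO/X..] terminal -1; root [..X/O.O/X..] d5

X winning at [..X/O.O/X..]: True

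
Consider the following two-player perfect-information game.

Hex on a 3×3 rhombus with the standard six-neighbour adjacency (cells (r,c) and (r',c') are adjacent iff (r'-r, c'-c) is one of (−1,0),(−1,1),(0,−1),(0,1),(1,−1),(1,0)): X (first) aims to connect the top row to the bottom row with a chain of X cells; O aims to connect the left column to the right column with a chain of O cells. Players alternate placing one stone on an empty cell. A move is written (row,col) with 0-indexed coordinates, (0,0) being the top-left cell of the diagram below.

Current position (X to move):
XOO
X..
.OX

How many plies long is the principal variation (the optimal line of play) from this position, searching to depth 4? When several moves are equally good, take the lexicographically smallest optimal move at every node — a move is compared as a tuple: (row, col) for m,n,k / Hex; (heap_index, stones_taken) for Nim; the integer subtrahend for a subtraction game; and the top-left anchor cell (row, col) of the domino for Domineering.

[XOO/X../.OX] X move#1: (1,1):+1/XOO/XX./.OX*, (1,2):+1/XOO/X.X/.OX, (2,0):+1/XOO/X../XOX
[XOO/XX./.OX] O move#2: (1,2):-1/XOO/XXO/.OX*, (2,0):-1/XOO/XX./OOX
[XOO/XXO/.OX] X move#3: (2,0):+1/XOO/XXO/XOX*
[XOO/XXO/XOX] end (terminal -1, O#4); searched XOO/X../.OX to 4

PV length from [XOO/X../.OX]: 3 plies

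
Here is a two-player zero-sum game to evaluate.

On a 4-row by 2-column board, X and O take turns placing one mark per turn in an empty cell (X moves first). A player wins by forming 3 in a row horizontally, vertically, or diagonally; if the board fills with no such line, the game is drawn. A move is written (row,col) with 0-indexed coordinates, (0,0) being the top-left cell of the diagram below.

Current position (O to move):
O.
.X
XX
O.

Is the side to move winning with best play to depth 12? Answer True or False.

O winning at [O./.X/XX/O.]: False

p1 O@[O./.X/XX/O.]: (0,1)[OO/.X/XX/O.]-1* (1,0)[O./OX/XX/O.]-1 (3,1)[O./.X/XX/OO]-1
p2 X@[OO/.X/XX/O.]: (1,0)[OO/XX/XX/O.]+0 (3,1)[OO/.X/XX/OX]+1*
p3 O@[OO/.X/XX/OX] terminal -1; root [O./.X/XX/O.] d12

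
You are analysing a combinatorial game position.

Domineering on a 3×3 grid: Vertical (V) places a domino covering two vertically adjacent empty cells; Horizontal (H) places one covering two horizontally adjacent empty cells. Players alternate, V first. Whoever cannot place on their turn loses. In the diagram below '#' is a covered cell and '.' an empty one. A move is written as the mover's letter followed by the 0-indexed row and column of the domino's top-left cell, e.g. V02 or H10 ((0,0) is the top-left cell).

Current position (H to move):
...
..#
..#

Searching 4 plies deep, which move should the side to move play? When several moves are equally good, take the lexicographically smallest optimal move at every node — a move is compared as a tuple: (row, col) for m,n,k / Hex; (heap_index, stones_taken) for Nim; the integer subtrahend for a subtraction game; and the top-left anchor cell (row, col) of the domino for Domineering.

H's best at [.../..#/..#]: H10

p1 H@[.../..#/..#]: H00[##./..#/..#]-1 H01[.##/..#/..#]-1 H10[.../###/..#]+1* H20[.../..#/###]-1
p2 V@[.../###/..#] terminal -1; root [.../..#/..#] d4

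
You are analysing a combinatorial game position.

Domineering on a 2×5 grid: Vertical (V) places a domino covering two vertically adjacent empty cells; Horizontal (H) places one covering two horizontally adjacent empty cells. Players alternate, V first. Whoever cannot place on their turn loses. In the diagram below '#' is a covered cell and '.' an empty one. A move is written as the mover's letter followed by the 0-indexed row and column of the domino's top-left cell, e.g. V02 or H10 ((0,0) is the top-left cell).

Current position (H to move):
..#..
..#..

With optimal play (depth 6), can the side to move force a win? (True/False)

p1 H@[..#../..#..]: H00[###../..#..]-1* H03[..###/..#..]-1 H10[..#../###..]-1 H13[..#../..###]-1
p2 V@[###../..#..]: V03[####./..##.]+1* V04[###.#/..#.#]+1
p3 H@[####./..##.]: H10[####./####.]-1*
p4 V@[####./####.]: V04[#####/#####]+1*
p5 H@[#####/#####] terminal -1; root [..#../..#..] d6

H winning at [..#../..#..]: False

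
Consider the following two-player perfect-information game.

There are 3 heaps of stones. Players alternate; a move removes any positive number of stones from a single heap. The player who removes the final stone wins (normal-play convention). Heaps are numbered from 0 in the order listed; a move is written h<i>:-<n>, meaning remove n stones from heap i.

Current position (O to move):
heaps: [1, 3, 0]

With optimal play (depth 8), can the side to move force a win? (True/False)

O winning at [(1,3,0)]: True

ply 1, O at (1,3,0) | h0:-1=-1→(0,3,0); h1:-1=-1→(1,2,0); h1:-2=+1→(1,1,0)*; h1:-3=-1→(1,0,0)
ply 2, X at (1,1,0) | h0:-1=-1→(0,1,0)*; h1:-1=-1→(1,0,0)
ply 3, O at (0,1,0) | h1:-1=+1→(0,0,0)*
ply 4: (0,0,0) is terminal -1 (X); from (1,3,0) depth 8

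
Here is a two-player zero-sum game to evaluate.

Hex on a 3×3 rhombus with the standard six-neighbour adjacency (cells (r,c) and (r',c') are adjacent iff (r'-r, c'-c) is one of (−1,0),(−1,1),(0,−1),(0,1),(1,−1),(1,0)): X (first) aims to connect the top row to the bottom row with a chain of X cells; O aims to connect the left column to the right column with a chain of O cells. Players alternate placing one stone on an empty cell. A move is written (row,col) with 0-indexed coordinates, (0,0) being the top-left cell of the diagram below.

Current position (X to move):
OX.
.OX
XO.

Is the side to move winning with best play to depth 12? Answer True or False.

X winning at [OX./.OX/XO.]: True

ply 1, X at OX./.OX/XO. | (0,2)=+1→OXX/.OX/XO.*; (1,0)=+1→OX./XOX/XO.; (2,2)=+1→OX./.OX/XOX
ply 2, O at OXX/.OX/XO. | (1,0)=-1→OXX/OOX/XO.*; (2,2)=-1→OXX/.OX/XOO
ply 3, X at OXX/OOX/XO. | (2,2)=+1→OXX/OOX/XOX*
ply 4: OXX/OOX/XOX is terminal -1 (O); from OX./.OX/XO. depth 12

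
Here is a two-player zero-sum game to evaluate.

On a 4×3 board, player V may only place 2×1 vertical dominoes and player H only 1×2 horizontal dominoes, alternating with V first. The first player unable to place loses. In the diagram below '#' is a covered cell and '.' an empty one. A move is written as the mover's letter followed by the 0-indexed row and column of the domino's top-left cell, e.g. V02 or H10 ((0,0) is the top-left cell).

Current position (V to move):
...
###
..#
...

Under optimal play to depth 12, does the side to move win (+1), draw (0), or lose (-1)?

value(.../###/..#/..., V) = +1

ply 1, V at .../###/..#/... | V20=-1→.../###/#.#/#..; V21=+1→.../###/.##/.#.*
ply 2, H at .../###/.##/.#. | H00=-1→##./###/.##/.#.*; H01=-1→.##/###/.##/.#.
ply 3, V at ##./###/.##/.#. | V20=+1→##./###/###/##.*
ply 4: ##./###/###/##. is terminal -1 (H); from .../###/..#/... depth 12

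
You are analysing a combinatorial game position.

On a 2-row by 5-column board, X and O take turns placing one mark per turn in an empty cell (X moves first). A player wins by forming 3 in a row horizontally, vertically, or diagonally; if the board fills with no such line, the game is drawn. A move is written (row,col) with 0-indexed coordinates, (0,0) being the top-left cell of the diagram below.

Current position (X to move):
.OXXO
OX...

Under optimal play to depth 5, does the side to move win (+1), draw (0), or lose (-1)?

value(.OXXO/OX..., X) = 0

p1 X@[.OXXO/OX...]: (0,0)[XOXXO/OX...]+0* (1,2)[.OXXO/OXX..]+0 (1,3)[.OXXO/OX.X.]+0 (1,4)[.OXXO/OX..X]+0
p2 O@[XOXXO/OX...]: (1,2)[XOXXO/OXO..]+0* (1,3)[XOXXO/OX.O.]+0 (1,4)[XOXXO/OX..O]+0
p3 X@[XOXXO/OXO..]: (1,3)[XOXXO/OXOX.]+0* (1,4)[XOXXO/OXO.X]+0
p4 O@[XOXXO/OXOX.]: (1,4)[XOXXO/OXOXO]+0*
p5 X@[XOXXO/OXOXO] terminal +0; root [.OXXO/OX...] d5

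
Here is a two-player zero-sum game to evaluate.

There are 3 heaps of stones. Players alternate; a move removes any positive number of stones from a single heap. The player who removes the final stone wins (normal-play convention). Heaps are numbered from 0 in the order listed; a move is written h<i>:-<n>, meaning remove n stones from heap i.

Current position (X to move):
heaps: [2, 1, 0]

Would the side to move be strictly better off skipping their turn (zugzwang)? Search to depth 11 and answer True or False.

zugzwang((2,1,0), X) = False

ply 1, X at (2,1,0) | h0:-1=+1→(1,1,0)*; h0:-2=-1→(0,1,0); h1:-1=-1→(2,0,0)
ply 2, O at (1,1,0) | h0:-1=-1→(0,1,0)*; h1:-1=-1→(1,0,0)
ply 3, X at (0,1,0) | h1:-1=+1→(0,0,0)*
ply 4: (0,0,0) is terminal -1 (O); from (2,1,0) depth 11
if X skipped the turn, O would face:
~ ply 1, O at (2,1,0) | h0:-1=+1→(1,1,0)*; h0:-2=-1→(0,1,0); h1:-1=-1→(2,0,0)
~ ply 2, X at (1,1,0) | h0:-1=-1→(0,1,0)*; h1:-1=-1→(1,0,0)
~ ply 3, O at (0,1,0) | h1:-1=+1→(0,0,0)*
~ ply 4: (0,0,0) is terminal -1 (X); from (2,1,0) depth 11
compare (X): move=+1 vs pass=-1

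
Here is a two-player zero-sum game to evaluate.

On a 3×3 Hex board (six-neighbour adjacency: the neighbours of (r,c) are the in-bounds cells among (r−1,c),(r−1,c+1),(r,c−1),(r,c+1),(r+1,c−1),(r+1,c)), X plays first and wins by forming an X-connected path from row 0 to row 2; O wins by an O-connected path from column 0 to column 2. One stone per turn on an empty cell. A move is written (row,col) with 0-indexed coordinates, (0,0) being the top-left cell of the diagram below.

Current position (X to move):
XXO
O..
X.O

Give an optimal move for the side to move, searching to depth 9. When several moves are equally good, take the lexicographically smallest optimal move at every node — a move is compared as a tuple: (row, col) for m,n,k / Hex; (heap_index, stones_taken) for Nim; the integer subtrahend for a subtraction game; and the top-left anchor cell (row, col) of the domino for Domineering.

[XXO/O../X.O] X move#1: (1,1):+1/XXO/OX./X.O*, (1,2):-1/XXO/O.X/X.O, (2,1):-1/XXO/O../XXO
[XXO/OX./X.O] end (terminal -1, O#2); searched XXO/O../X.O to 9

X's best at [XXO/O../X.O]: (1,1)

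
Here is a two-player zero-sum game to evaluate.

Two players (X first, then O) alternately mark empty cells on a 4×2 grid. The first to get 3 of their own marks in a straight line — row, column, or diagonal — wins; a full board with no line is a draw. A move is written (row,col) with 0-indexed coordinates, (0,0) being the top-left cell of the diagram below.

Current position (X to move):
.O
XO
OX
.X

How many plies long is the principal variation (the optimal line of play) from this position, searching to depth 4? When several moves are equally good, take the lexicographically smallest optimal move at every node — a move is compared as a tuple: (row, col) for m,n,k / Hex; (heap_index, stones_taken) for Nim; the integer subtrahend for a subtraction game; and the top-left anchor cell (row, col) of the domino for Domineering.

[.O/XO/OX/.X] X move#1: (0,0):+0/XO/XO/OX/.X*, (3,0):+0/.O/XO/OX/XX
[XO/XO/OX/.X] O move#2: (3,0):+0/XO/XO/OX/OX*
[XO/XO/OX/OX] end (terminal +0, X#3); searched .O/XO/OX/.X to 4

PV length from [.O/XO/OX/.X]: 2 plies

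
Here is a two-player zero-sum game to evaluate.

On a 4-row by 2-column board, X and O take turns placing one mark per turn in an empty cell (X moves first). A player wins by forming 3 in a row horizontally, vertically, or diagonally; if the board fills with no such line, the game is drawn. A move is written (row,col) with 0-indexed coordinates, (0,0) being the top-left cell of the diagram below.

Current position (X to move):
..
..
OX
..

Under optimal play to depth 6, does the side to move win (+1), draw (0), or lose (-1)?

p1 X@[../../OX/..]: (0,0)[X./../OX/..]+0 (0,1)[.X/../OX/..]+0 (1,0)[../X./OX/..]+0 (1,1)[../.X/OX/..]+1* (3,0)[../../OX/X.]+0 (3,1)[../../OX/.X]+0
p2 O@[../.X/OX/..]: (0,0)[O./.X/OX/..]-1* (0,1)[.O/.X/OX/..]-1 (1,0)[../OX/OX/..]-1 (3,0)[../.X/OX/O.]-1 (3,1)[../.X/OX/.O]-1
p3 X@[O./.X/OX/..]: (0,1)[OX/.X/OX/..]+1* (1,0)[O./XX/OX/..]+1 (3,0)[O./.X/OX/X.]-1 (3,1)[O./.X/OX/.X]+1
p4 O@[OX/.X/OX/..] terminal -1; root [../../OX/..] d6

value(../../OX/.., X) = +1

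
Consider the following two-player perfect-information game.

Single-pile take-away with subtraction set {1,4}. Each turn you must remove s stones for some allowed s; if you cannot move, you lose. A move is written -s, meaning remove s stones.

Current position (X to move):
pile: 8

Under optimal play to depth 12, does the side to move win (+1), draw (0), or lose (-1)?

value(8, X) = +1

ply 1, X at 8 | -1=+1→7*; -4=-1→4
ply 2, O at 7 | -1=-1→6*; -4=-1→3
ply 3, X at 6 | -1=+1→5*; -4=+1→2
ply 4, O at 5 | -1=-1→4*; -4=-1→1
ply 5, X at 4 | -1=-1→3; -4=+1→0*
ply 6: 0 is terminal -1 (O); from 8 depth 12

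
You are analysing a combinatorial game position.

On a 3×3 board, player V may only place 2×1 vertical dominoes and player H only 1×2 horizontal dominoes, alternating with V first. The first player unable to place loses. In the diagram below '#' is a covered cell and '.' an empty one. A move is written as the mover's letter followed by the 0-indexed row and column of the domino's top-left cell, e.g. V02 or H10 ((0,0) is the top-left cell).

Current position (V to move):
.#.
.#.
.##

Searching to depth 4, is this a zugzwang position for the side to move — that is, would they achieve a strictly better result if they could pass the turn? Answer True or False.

zugzwang(.#./.#./.##, V) = False

[.#./.#./.##] V move#1: V00:+1/##./##./.##*, V02:+1/.##/.##/.##, V10:+1/.#./##./###
[##./##./.##] end (terminal -1, H#2); searched .#./.#./.## to 4
pass branch (H moves first from the same position):
  | [.#./.#./.##] end (terminal -1, H#1); searched .#./.#./.## to 4
V moving scores +1; V passing scores +1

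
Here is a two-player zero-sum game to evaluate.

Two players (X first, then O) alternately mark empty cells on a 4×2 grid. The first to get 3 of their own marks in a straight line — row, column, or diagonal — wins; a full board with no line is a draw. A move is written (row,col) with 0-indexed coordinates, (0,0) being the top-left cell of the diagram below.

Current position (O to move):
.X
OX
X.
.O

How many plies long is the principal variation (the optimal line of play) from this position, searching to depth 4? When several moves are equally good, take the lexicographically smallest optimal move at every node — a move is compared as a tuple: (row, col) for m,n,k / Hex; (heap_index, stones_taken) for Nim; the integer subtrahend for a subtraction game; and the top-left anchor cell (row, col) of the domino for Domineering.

PV length from [.X/OX/X./.O]: 3 plies

p1 O@[.X/OX/X./.O]: (0,0)[OX/OX/X./.O]-1 (2,1)[.X/OX/XO/.O]+0* (3,0)[.X/OX/X./OO]-1
p2 X@[.X/OX/XO/.O]: (0,0)[XX/OX/XO/.O]+0* (3,0)[.X/OX/XO/XO]+0
p3 O@[XX/OX/XO/.O]: (3,0)[XX/OX/XO/OO]+0*
p4 X@[XX/OX/XO/OO] terminal +0; root [.X/OX/X./.O] d4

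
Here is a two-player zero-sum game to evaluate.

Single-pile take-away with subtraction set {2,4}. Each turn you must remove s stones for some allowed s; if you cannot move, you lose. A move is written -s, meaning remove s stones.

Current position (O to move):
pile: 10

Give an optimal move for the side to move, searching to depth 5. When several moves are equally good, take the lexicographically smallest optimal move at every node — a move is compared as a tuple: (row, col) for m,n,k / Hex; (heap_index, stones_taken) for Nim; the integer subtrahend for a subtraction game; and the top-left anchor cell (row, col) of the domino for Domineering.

[10] O move#1: -2:-1/8, -4:+1/6*
[6] X move#2: -2:-1/4*, -4:-1/2
[4] O move#3: -2:-1/2, -4:+1/0*
[0] end (terminal -1, X#4); searched 10 to 5

O's best at [10]: -4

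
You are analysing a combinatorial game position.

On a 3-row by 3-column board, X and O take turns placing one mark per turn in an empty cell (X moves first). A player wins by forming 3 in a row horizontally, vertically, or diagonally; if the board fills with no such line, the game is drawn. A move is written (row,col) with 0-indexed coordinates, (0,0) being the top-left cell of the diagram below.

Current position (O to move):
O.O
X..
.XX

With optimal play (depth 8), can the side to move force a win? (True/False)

p1 O@[O.O/X../.XX]: (0,1)[OOO/X../.XX]+1* (1,1)[O.O/XO./.XX]-1 (1,2)[O.O/X.O/.XX]-1 (2,0)[O.O/X../OXX]+1
p2 X@[OOO/X../.XX] terminal -1; root [O.O/X../.XX] d8

O winning at [O.O/X../.XX]: True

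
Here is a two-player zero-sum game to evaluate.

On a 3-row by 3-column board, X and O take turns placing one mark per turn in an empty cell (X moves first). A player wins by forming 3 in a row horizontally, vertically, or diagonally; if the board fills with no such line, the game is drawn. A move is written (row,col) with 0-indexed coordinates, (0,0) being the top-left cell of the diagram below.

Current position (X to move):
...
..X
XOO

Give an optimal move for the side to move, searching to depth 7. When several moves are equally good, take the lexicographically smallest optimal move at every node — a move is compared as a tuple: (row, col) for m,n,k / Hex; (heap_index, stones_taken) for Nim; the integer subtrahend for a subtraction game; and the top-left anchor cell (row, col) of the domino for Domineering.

p1 X@[.../..X/XOO]: (0,0)[X../..X/XOO]+1* (0,1)[.X./..X/XOO]+1 (0,2)[..X/..X/XOO]-1 (1,0)[.../X.X/XOO]+1 (1,1)[.../.XX/XOO]+1
p2 O@[X../..X/XOO]: (0,1)[XO./..X/XOO]-1* (0,2)[X.O/..X/XOO]-1 (1,0)[X../O.X/XOO]-1 (1,1)[X../.OX/XOO]-1
p3 X@[XO./..X/XOO]: (0,2)[XOX/..X/XOO]-1 (1,0)[XO./X.X/XOO]+1* (1,1)[XO./.XX/XOO]+1
p4 O@[XO./X.X/XOO] terminal -1; root [.../..X/XOO] d7

X's best at [.../..X/XOO]: (0,0)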